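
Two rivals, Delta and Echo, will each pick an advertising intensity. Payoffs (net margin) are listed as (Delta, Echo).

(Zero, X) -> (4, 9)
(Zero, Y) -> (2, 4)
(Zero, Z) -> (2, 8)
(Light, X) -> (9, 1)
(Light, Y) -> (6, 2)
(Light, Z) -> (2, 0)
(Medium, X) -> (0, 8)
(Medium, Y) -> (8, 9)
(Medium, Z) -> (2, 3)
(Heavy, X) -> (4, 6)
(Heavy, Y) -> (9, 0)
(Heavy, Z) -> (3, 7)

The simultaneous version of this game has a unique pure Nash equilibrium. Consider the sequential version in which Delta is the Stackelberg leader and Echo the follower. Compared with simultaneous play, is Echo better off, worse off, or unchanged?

Solve by backward induction (Delta leads).
- Zero: BR = X, leader payoff 4.
- Light: BR = Y, leader payoff 6.
- Medium: BR = Y, leader payoff 8.
- Heavy: BR = Z, leader payoff 3.
Maximizing over 4, 6, 8, 3, Delta chooses Medium. Subgame-perfect outcome: (Medium, Y) with payoffs (8, 9).
For the simultaneous game, intersect best replies.
Delta's best replies: X→Light; Y→Heavy; Z→Heavy.
Echo's best replies: Zero→X; Light→Y; Medium→Y; Heavy→Z.
The unique mutual best reply is (Heavy, Z), giving (3, 7).
Echo earns 9 sequentially versus 7 at the Nash outcome: better off.

better off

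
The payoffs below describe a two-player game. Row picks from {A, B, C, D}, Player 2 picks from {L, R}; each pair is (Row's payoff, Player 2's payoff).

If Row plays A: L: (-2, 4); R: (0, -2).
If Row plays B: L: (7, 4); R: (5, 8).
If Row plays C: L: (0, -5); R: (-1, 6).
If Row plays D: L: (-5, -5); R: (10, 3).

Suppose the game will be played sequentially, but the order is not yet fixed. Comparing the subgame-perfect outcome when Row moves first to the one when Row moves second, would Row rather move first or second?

If Row leads: Player 2's best replies are A→L, B→R, C→R, D→R; Row's induced payoffs -2, 5, -1, 10; outcome (D, R), payoffs (10, 3).
If Player 2 leads: Row's best replies are L→B, R→D; Player 2's induced payoffs 4, 3; outcome (B, L), payoffs (7, 4).
Row gets 10 moving first and 7 moving second, so Row prefers to move first.

first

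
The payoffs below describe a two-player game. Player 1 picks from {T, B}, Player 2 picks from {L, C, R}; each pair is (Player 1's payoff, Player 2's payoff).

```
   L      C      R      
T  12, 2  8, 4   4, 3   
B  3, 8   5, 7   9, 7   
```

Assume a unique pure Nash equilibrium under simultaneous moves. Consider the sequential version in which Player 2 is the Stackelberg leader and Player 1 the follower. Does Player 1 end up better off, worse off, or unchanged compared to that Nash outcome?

better off

Work backward from Player 1's decision.
- L: Player 1 compares 12, 3 and picks T; Player 2 would get 2.
- C: Player 1 compares 8, 5 and picks T; Player 2 would get 4.
- R: Player 1 compares 4, 9 and picks B; Player 2 would get 7.
Player 2's induced payoffs are 2, 4, 7, so Player 2 commits to R. Subgame-perfect outcome: (B, R) with payoffs (9, 7).
For the simultaneous game, intersect best replies.
Player 1's best replies: L→T; C→T; R→B.
Player 2's best replies: T→C; B→L.
The unique mutual best reply is (T, C), giving (8, 4).
Player 1 earns 9 sequentially versus 8 at the Nash outcome: better off.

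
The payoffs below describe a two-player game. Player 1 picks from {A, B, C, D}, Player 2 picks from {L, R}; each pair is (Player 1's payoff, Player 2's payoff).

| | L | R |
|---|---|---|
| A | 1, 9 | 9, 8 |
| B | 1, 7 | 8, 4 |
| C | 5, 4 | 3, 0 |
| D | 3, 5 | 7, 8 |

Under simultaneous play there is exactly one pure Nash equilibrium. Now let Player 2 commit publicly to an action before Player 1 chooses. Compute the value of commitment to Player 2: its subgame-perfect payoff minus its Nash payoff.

4

Backward induction with Player 2 moving first.
- L: BR = C, leader payoff 4.
- R: BR = A, leader payoff 8.
Maximizing over 4, 8, Player 2 chooses R. Subgame-perfect outcome: (A, R) with payoffs (9, 8).
Under simultaneous play:
Player 1's best replies: L→C; R→A.
Player 2's best replies: A→L; B→L; C→L; D→R.
Only (C, L) has each player best-responding; Nash payoffs (5, 4).
Player 2's commitment gain: 8 − 4 = 4.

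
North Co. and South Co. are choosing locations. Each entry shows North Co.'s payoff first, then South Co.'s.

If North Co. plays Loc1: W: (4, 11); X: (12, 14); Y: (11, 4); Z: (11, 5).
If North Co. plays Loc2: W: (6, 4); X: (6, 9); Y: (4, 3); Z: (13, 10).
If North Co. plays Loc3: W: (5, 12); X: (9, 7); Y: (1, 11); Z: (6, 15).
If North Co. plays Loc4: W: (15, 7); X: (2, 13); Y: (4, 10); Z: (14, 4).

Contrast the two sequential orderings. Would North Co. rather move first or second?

first

If North Co. leads: South Co.'s best replies are Loc1→X, Loc2→Z, Loc3→Z, Loc4→X; North Co.'s induced payoffs 12, 13, 6, 2; outcome (Loc2, Z), payoffs (13, 10).
If South Co. leads: North Co.'s best replies are W→Loc4, X→Loc1, Y→Loc1, Z→Loc4; South Co.'s induced payoffs 7, 14, 4, 4; outcome (Loc1, X), payoffs (12, 14).
North Co. gets 13 moving first and 12 moving second, so North Co. prefers to move first.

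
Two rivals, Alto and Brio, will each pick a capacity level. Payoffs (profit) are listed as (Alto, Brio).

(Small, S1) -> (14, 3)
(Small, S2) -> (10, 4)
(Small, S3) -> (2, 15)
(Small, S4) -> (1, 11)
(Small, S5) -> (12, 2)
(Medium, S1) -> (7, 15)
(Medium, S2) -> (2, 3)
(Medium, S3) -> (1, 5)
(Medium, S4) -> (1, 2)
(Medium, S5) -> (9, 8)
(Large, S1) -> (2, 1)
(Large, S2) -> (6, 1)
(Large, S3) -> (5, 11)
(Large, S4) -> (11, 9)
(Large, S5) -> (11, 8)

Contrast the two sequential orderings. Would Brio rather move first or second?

If Alto leads: Brio's best replies are Small→S3, Medium→S1, Large→S3; Alto's induced payoffs 2, 7, 5; outcome (Medium, S1), payoffs (7, 15).
If Brio leads: Alto's best replies are S1→Small, S2→Small, S3→Large, S4→Large, S5→Small; Brio's induced payoffs 3, 4, 11, 9, 2; outcome (Large, S3), payoffs (5, 11).
Brio gets 11 moving first and 15 moving second, so Brio prefers to move second.

second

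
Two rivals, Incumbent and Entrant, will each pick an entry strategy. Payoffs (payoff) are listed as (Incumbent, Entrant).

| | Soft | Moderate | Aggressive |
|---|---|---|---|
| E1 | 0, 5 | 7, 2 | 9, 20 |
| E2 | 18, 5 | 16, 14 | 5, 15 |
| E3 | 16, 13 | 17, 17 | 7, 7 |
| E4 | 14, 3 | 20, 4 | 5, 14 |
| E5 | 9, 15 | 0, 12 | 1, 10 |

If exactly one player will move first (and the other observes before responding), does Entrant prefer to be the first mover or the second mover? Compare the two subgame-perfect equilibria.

If Incumbent leads: Entrant's best replies are E1→Aggressive, E2→Aggressive, E3→Moderate, E4→Aggressive, E5→Soft; Incumbent's induced payoffs 9, 5, 17, 5, 9; outcome (E3, Moderate), payoffs (17, 17).
If Entrant leads: Incumbent's best replies are Soft→E2, Moderate→E4, Aggressive→E1; Entrant's induced payoffs 5, 4, 20; outcome (E1, Aggressive), payoffs (9, 20).
Entrant gets 20 moving first and 17 moving second, so Entrant prefers to move first.

first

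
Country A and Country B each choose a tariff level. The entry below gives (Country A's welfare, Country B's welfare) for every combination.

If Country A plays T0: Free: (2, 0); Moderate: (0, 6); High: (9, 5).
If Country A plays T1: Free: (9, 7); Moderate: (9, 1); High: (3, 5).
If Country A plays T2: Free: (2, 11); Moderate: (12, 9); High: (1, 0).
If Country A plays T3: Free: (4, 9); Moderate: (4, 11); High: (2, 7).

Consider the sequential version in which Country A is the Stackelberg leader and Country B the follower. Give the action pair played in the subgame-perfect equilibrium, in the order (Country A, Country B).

(T1, Free)

Solve by backward induction (Country A leads).
- T0 → Country B plays Moderate (best of 0, 6, 5); Country A gets 0.
- T1 → Country B plays Free (best of 7, 1, 5); Country A gets 9.
- T2 → Country B plays Free (best of 11, 9, 0); Country A gets 2.
- T3 → Country B plays Moderate (best of 9, 11, 7); Country A gets 4.
Among 0, 9, 2, 4, the best is 9 at T1. Subgame-perfect outcome: (T1, Free) with payoffs (9, 7).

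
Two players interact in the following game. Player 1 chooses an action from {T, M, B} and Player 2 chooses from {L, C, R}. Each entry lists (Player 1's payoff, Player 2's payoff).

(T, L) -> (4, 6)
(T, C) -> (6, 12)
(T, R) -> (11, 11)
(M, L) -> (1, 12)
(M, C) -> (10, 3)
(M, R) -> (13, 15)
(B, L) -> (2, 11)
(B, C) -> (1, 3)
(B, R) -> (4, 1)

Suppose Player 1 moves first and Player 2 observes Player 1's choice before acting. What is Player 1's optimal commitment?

M

Work backward from Player 2's decision.
- T → Player 2 plays C (best of 6, 12, 11); Player 1 gets 6.
- M → Player 2 plays R (best of 12, 3, 15); Player 1 gets 13.
- B → Player 2 plays L (best of 11, 3, 1); Player 1 gets 2.
Player 1's induced payoffs are 6, 13, 2, so Player 1 commits to M. Subgame-perfect outcome: (M, R) with payoffs (13, 15).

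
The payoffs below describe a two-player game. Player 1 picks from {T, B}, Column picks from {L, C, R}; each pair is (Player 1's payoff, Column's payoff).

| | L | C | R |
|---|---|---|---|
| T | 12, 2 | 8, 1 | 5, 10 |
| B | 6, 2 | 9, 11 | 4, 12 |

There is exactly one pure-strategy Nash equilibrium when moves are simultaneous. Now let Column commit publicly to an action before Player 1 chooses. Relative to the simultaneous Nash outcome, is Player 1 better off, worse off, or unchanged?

Backward induction with Column moving first.
- L: Player 1 compares 12, 6 and picks T; Column would get 2.
- C: Player 1 compares 8, 9 and picks B; Column would get 11.
- R: Player 1 compares 5, 4 and picks T; Column would get 10.
Maximizing over 2, 11, 10, Column chooses C. Subgame-perfect outcome: (B, C) with payoffs (9, 11).
Now find the simultaneous Nash equilibrium.
Player 1's best replies: L→T; C→B; R→T.
Column's best replies: T→R; B→R.
The unique mutual best reply is (T, R), giving (5, 10).
Player 1 earns 9 sequentially versus 5 at the Nash outcome: better off.

better off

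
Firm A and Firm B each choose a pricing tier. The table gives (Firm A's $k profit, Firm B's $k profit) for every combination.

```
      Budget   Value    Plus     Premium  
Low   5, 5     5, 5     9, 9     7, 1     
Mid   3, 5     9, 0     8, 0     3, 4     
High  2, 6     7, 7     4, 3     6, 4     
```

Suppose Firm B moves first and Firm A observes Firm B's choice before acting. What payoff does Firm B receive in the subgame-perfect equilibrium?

Solve by backward induction (Firm B leads).
- Budget: Firm A compares 5, 3, 2 and picks Low; Firm B would get 5.
- Value: Firm A compares 5, 9, 7 and picks Mid; Firm B would get 0.
- Plus: Firm A compares 9, 8, 4 and picks Low; Firm B would get 9.
- Premium: Firm A compares 7, 3, 6 and picks Low; Firm B would get 1.
Among 5, 0, 9, 1, the best is 9 at Plus. Subgame-perfect outcome: (Low, Plus) with payoffs (9, 9).

9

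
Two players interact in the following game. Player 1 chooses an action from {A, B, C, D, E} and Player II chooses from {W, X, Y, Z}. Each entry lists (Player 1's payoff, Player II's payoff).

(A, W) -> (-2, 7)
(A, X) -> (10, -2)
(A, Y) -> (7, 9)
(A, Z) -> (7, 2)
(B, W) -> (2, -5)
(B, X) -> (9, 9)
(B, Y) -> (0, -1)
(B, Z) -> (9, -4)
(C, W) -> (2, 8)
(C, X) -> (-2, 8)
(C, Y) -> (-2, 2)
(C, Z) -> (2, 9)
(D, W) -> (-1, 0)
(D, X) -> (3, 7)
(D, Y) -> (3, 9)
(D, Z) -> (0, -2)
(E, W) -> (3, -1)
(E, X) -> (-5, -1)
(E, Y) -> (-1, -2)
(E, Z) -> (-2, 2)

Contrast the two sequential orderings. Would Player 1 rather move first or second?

first

If Player 1 leads: Player II's best replies are A→Y, B→X, C→Z, D→Y, E→Z; Player 1's induced payoffs 7, 9, 2, 3, -2; outcome (B, X), payoffs (9, 9).
If Player II leads: Player 1's best replies are W→E, X→A, Y→A, Z→B; Player II's induced payoffs -1, -2, 9, -4; outcome (A, Y), payoffs (7, 9).
Player 1 gets 9 moving first and 7 moving second, so Player 1 prefers to move first.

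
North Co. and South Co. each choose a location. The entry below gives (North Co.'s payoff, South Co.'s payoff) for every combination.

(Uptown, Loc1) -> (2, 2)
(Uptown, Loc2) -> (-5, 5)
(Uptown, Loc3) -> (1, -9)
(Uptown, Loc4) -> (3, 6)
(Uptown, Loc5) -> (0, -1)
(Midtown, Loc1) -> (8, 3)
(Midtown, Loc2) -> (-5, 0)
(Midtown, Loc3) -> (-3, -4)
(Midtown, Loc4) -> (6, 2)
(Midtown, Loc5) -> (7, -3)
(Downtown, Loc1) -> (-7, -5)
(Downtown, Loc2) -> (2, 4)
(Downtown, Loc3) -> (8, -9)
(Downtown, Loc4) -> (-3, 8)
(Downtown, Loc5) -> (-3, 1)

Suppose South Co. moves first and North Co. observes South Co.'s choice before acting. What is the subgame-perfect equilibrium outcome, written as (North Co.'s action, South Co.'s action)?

Solve by backward induction (South Co. leads).
- Loc1: North Co. compares 2, 8, -7 and picks Midtown; South Co. would get 3.
- Loc2: North Co. compares -5, -5, 2 and picks Downtown; South Co. would get 4.
- Loc3: North Co. compares 1, -3, 8 and picks Downtown; South Co. would get -9.
- Loc4: North Co. compares 3, 6, -3 and picks Midtown; South Co. would get 2.
- Loc5: North Co. compares 0, 7, -3 and picks Midtown; South Co. would get -3.
Among 3, 4, -9, 2, -3, the best is 4 at Loc2. Subgame-perfect outcome: (Downtown, Loc2) with payoffs (2, 4).

(Downtown, Loc2)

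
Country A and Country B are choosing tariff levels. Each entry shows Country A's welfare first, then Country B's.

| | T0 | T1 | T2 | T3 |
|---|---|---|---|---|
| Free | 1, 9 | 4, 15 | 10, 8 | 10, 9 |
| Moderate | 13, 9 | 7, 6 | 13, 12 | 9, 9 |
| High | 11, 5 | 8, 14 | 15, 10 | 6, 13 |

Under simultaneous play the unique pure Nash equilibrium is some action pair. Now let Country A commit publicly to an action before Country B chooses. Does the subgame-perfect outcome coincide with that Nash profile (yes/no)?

Backward induction with Country A moving first.
- Free → Country B plays T1 (best of 9, 15, 8, 9); Country A gets 4.
- Moderate → Country B plays T2 (best of 9, 6, 12, 9); Country A gets 13.
- High → Country B plays T1 (best of 5, 14, 10, 13); Country A gets 8.
Maximizing over 4, 13, 8, Country A chooses Moderate. Subgame-perfect outcome: (Moderate, T2) with payoffs (13, 12).
Now find the simultaneous Nash equilibrium.
Country A's best replies: T0→Moderate; T1→High; T2→High; T3→Free.
Country B's best replies: Free→T1; Moderate→T2; High→T1.
The unique mutual best reply is (High, T1), giving (8, 14).
Sequential outcome (Moderate, T2) differs from the Nash profile (High, T1).

no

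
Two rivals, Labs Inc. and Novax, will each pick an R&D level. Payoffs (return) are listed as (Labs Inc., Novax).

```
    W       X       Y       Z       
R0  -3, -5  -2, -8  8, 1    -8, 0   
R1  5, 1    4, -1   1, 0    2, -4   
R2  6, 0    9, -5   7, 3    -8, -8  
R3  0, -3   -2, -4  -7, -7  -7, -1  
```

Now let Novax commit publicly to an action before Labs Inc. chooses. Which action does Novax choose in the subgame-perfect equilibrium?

Solve by backward induction (Novax leads).
- W → Labs Inc. plays R2 (best of -3, 5, 6, 0); Novax gets 0.
- X → Labs Inc. plays R2 (best of -2, 4, 9, -2); Novax gets -5.
- Y → Labs Inc. plays R0 (best of 8, 1, 7, -7); Novax gets 1.
- Z → Labs Inc. plays R1 (best of -8, 2, -8, -7); Novax gets -4.
Among 0, -5, 1, -4, the best is 1 at Y. Subgame-perfect outcome: (R0, Y) with payoffs (8, 1).

Y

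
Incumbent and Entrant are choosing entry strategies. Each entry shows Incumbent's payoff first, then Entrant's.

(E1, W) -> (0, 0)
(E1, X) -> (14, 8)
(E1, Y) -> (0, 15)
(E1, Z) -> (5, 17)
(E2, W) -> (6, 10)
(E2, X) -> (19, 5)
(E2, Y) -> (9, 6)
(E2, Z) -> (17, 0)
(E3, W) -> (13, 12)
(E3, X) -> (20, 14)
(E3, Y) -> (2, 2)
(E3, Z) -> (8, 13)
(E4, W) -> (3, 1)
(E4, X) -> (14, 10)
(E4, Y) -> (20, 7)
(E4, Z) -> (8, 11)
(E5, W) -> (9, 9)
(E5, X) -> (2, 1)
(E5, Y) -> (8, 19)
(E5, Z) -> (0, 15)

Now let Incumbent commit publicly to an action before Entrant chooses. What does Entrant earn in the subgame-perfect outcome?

Entrant best-responds to each possible Incumbent move:
- E1: BR = Z, leader payoff 5.
- E2: BR = W, leader payoff 6.
- E3: BR = X, leader payoff 20.
- E4: BR = Z, leader payoff 8.
- E5: BR = Y, leader payoff 8.
Among 5, 6, 20, 8, 8, the best is 20 at E3. Subgame-perfect outcome: (E3, X) with payoffs (20, 14).

14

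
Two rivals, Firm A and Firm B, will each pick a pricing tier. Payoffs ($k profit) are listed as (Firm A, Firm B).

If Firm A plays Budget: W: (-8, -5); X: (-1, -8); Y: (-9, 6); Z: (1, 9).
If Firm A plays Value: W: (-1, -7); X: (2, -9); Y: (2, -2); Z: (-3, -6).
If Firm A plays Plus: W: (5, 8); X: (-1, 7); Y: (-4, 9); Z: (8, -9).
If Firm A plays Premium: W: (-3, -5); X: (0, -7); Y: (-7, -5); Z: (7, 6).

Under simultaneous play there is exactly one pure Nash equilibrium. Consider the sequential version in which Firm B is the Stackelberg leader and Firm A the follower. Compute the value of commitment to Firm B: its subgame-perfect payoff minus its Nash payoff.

10

Backward induction with Firm B moving first.
- W: Firm A compares -8, -1, 5, -3 and picks Plus; Firm B would get 8.
- X: Firm A compares -1, 2, -1, 0 and picks Value; Firm B would get -9.
- Y: Firm A compares -9, 2, -4, -7 and picks Value; Firm B would get -2.
- Z: Firm A compares 1, -3, 8, 7 and picks Plus; Firm B would get -9.
Among 8, -9, -2, -9, the best is 8 at W. Subgame-perfect outcome: (Plus, W) with payoffs (5, 8).
Under simultaneous play:
Firm A's best replies: W→Plus; X→Value; Y→Value; Z→Plus.
Firm B's best replies: Budget→Z; Value→Y; Plus→Y; Premium→Z.
Only (Value, Y) has each player best-responding; Nash payoffs (2, -2).
Firm B's commitment gain: 8 − -2 = 10.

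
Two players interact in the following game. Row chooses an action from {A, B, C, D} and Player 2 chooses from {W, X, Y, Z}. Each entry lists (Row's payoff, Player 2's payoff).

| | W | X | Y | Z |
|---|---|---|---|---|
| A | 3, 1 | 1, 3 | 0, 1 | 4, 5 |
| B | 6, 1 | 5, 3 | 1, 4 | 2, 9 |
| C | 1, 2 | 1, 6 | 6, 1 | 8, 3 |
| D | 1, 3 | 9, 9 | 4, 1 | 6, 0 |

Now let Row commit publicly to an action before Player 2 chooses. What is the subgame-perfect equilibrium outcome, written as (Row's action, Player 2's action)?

(D, X)

Work backward from Player 2's decision.
- A: BR = Z, leader payoff 4.
- B: BR = Z, leader payoff 2.
- C: BR = X, leader payoff 1.
- D: BR = X, leader payoff 9.
Row's induced payoffs are 4, 2, 1, 9, so Row commits to D. Subgame-perfect outcome: (D, X) with payoffs (9, 9).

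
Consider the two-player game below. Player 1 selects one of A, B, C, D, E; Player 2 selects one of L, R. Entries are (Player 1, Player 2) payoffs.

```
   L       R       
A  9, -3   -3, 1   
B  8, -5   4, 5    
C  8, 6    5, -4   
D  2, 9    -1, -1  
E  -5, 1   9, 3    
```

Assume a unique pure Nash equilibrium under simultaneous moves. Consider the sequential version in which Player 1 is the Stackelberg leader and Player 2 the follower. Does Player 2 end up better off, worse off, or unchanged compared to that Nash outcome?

unchanged

Backward induction with Player 1 moving first.
- A: BR = R, leader payoff -3.
- B: BR = R, leader payoff 4.
- C: BR = L, leader payoff 8.
- D: BR = L, leader payoff 2.
- E: BR = R, leader payoff 9.
Among -3, 4, 8, 2, 9, the best is 9 at E. Subgame-perfect outcome: (E, R) with payoffs (9, 3).
Under simultaneous play:
Player 1's best replies: L→A; R→E.
Player 2's best replies: A→R; B→R; C→L; D→L; E→R.
The unique mutual best reply is (E, R), giving (9, 3).
Player 2 earns 3 sequentially versus 3 at the Nash outcome: unchanged.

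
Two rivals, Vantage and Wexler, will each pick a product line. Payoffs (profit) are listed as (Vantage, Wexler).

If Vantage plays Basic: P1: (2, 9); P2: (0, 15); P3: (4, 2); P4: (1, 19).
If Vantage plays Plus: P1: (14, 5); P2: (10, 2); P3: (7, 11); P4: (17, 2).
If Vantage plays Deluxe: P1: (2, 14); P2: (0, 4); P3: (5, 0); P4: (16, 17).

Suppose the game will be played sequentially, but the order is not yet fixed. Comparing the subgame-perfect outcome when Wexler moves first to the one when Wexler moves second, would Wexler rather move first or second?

second

If Vantage leads: Wexler's best replies are Basic→P4, Plus→P3, Deluxe→P4; Vantage's induced payoffs 1, 7, 16; outcome (Deluxe, P4), payoffs (16, 17).
If Wexler leads: Vantage's best replies are P1→Plus, P2→Plus, P3→Plus, P4→Plus; Wexler's induced payoffs 5, 2, 11, 2; outcome (Plus, P3), payoffs (7, 11).
Wexler gets 11 moving first and 17 moving second, so Wexler prefers to move second.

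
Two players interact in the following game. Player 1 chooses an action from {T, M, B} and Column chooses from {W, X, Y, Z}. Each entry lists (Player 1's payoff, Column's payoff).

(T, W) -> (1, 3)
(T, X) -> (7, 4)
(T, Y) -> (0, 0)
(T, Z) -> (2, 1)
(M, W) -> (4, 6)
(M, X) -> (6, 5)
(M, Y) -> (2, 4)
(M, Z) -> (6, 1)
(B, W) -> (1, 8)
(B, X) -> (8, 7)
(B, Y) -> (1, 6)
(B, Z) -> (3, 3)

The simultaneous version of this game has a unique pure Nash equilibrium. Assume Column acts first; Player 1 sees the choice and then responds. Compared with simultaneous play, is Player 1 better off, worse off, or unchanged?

better off

Backward induction with Column moving first.
- W → Player 1 plays M (best of 1, 4, 1); Column gets 6.
- X → Player 1 plays B (best of 7, 6, 8); Column gets 7.
- Y → Player 1 plays M (best of 0, 2, 1); Column gets 4.
- Z → Player 1 plays M (best of 2, 6, 3); Column gets 1.
Maximizing over 6, 7, 4, 1, Column chooses X. Subgame-perfect outcome: (B, X) with payoffs (8, 7).
Now find the simultaneous Nash equilibrium.
Player 1's best replies: W→M; X→B; Y→M; Z→M.
Column's best replies: T→X; M→W; B→W.
The unique mutual best reply is (M, W), giving (4, 6).
Player 1 earns 8 sequentially versus 4 at the Nash outcome: better off.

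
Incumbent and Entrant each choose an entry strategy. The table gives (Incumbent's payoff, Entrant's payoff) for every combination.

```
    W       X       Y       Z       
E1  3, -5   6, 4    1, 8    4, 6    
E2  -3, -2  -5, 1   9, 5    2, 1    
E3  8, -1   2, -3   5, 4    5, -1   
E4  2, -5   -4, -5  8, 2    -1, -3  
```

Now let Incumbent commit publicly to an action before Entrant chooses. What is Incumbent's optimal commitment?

E2

Backward induction with Incumbent moving first.
- E1: Entrant compares -5, 4, 8, 6 and picks Y; Incumbent would get 1.
- E2: Entrant compares -2, 1, 5, 1 and picks Y; Incumbent would get 9.
- E3: Entrant compares -1, -3, 4, -1 and picks Y; Incumbent would get 5.
- E4: Entrant compares -5, -5, 2, -3 and picks Y; Incumbent would get 8.
Among 1, 9, 5, 8, the best is 9 at E2. Subgame-perfect outcome: (E2, Y) with payoffs (9, 5).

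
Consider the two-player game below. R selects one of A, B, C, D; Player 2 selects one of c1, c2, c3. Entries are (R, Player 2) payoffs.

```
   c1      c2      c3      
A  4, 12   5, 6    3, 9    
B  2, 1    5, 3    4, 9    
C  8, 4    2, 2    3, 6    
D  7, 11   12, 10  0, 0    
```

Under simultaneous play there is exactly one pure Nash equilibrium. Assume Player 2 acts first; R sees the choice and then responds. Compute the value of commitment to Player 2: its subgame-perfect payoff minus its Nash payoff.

1

R best-responds to each possible Player 2 move:
- c1: R compares 4, 2, 8, 7 and picks C; Player 2 would get 4.
- c2: R compares 5, 5, 2, 12 and picks D; Player 2 would get 10.
- c3: R compares 3, 4, 3, 0 and picks B; Player 2 would get 9.
Among 4, 10, 9, the best is 10 at c2. Subgame-perfect outcome: (D, c2) with payoffs (12, 10).
Now find the simultaneous Nash equilibrium.
R's best replies: c1→C; c2→D; c3→B.
Player 2's best replies: A→c1; B→c3; C→c3; D→c1.
Only (B, c3) has each player best-responding; Nash payoffs (4, 9).
Player 2's commitment gain: 10 − 9 = 1.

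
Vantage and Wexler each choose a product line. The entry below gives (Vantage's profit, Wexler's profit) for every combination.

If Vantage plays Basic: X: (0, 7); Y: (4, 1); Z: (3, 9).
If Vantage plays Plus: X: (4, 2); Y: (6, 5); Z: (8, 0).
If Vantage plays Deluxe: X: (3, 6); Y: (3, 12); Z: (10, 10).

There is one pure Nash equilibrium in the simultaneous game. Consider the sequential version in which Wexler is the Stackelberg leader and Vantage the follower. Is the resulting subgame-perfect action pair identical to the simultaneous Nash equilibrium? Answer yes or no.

no

Backward induction with Wexler moving first.
- X → Vantage plays Plus (best of 0, 4, 3); Wexler gets 2.
- Y → Vantage plays Plus (best of 4, 6, 3); Wexler gets 5.
- Z → Vantage plays Deluxe (best of 3, 8, 10); Wexler gets 10.
Maximizing over 2, 5, 10, Wexler chooses Z. Subgame-perfect outcome: (Deluxe, Z) with payoffs (10, 10).
Now find the simultaneous Nash equilibrium.
Vantage's best replies: X→Plus; Y→Plus; Z→Deluxe.
Wexler's best replies: Basic→Z; Plus→Y; Deluxe→Y.
Only (Plus, Y) has each player best-responding; Nash payoffs (6, 5).
Sequential outcome (Deluxe, Z) differs from the Nash profile (Plus, Y).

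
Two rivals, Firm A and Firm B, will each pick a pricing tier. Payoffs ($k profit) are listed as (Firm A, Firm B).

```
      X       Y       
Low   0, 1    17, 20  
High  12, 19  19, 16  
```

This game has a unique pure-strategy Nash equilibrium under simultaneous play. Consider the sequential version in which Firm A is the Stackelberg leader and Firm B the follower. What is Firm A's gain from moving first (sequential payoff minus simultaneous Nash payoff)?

5

Work backward from Firm B's decision.
- Low → Firm B plays Y (best of 1, 20); Firm A gets 17.
- High → Firm B plays X (best of 19, 16); Firm A gets 12.
Firm A's induced payoffs are 17, 12, so Firm A commits to Low. Subgame-perfect outcome: (Low, Y) with payoffs (17, 20).
For the simultaneous game, intersect best replies.
Firm A's best replies: X→High; Y→High.
Firm B's best replies: Low→Y; High→X.
Only (High, X) has each player best-responding; Nash payoffs (12, 19).
Firm A's commitment gain: 17 − 12 = 5.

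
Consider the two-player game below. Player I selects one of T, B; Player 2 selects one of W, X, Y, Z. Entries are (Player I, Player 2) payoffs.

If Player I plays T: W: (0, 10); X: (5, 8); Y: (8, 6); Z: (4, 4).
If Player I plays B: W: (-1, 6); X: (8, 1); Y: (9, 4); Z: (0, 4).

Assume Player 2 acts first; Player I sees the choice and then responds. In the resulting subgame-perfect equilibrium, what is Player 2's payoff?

10

Player I best-responds to each possible Player 2 move:
- W: Player I compares 0, -1 and picks T; Player 2 would get 10.
- X: Player I compares 5, 8 and picks B; Player 2 would get 1.
- Y: Player I compares 8, 9 and picks B; Player 2 would get 4.
- Z: Player I compares 4, 0 and picks T; Player 2 would get 4.
Among 10, 1, 4, 4, the best is 10 at W. Subgame-perfect outcome: (T, W) with payoffs (0, 10).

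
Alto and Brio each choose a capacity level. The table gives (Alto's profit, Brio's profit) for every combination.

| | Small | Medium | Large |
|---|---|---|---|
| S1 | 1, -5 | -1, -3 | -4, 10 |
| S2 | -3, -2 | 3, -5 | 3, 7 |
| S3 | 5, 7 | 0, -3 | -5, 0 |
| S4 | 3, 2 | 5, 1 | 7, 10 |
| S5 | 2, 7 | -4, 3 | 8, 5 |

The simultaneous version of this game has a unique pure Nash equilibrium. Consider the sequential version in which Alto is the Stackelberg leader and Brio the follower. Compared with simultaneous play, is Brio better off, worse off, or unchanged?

Work backward from Brio's decision.
- S1: Brio compares -5, -3, 10 and picks Large; Alto would get -4.
- S2: Brio compares -2, -5, 7 and picks Large; Alto would get 3.
- S3: Brio compares 7, -3, 0 and picks Small; Alto would get 5.
- S4: Brio compares 2, 1, 10 and picks Large; Alto would get 7.
- S5: Brio compares 7, 3, 5 and picks Small; Alto would get 2.
Alto's induced payoffs are -4, 3, 5, 7, 2, so Alto commits to S4. Subgame-perfect outcome: (S4, Large) with payoffs (7, 10).
Under simultaneous play:
Alto's best replies: Small→S3; Medium→S4; Large→S5.
Brio's best replies: S1→Large; S2→Large; S3→Small; S4→Large; S5→Small.
Only (S3, Small) has each player best-responding; Nash payoffs (5, 7).
Brio earns 10 sequentially versus 7 at the Nash outcome: better off.

better off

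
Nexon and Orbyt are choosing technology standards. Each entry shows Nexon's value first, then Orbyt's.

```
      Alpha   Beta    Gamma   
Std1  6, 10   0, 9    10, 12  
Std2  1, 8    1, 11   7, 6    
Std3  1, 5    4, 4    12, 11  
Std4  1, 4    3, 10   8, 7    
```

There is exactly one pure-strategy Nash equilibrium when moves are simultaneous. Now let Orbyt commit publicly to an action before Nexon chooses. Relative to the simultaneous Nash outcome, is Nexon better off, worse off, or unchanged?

Nexon best-responds to each possible Orbyt move:
- Alpha: Nexon compares 6, 1, 1, 1 and picks Std1; Orbyt would get 10.
- Beta: Nexon compares 0, 1, 4, 3 and picks Std3; Orbyt would get 4.
- Gamma: Nexon compares 10, 7, 12, 8 and picks Std3; Orbyt would get 11.
Orbyt's induced payoffs are 10, 4, 11, so Orbyt commits to Gamma. Subgame-perfect outcome: (Std3, Gamma) with payoffs (12, 11).
Under simultaneous play:
Nexon's best replies: Alpha→Std1; Beta→Std3; Gamma→Std3.
Orbyt's best replies: Std1→Gamma; Std2→Beta; Std3→Gamma; Std4→Beta.
The unique mutual best reply is (Std3, Gamma), giving (12, 11).
Nexon earns 12 sequentially versus 12 at the Nash outcome: unchanged.

unchanged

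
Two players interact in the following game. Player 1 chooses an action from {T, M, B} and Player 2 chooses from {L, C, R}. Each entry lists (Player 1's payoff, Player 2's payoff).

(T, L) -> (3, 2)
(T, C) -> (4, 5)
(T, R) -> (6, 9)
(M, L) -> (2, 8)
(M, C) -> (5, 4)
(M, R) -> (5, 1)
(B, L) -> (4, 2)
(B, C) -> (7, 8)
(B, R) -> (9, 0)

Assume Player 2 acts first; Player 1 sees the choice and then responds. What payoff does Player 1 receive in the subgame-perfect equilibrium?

7

Player 1 best-responds to each possible Player 2 move:
- L: BR = B, leader payoff 2.
- C: BR = B, leader payoff 8.
- R: BR = B, leader payoff 0.
Player 2's induced payoffs are 2, 8, 0, so Player 2 commits to C. Subgame-perfect outcome: (B, C) with payoffs (7, 8).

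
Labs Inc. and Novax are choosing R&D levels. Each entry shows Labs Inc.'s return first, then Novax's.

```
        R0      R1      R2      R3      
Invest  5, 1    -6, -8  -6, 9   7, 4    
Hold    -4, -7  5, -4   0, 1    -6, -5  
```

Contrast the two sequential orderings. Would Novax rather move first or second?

first

If Labs Inc. leads: Novax's best replies are Invest→R2, Hold→R2; Labs Inc.'s induced payoffs -6, 0; outcome (Hold, R2), payoffs (0, 1).
If Novax leads: Labs Inc.'s best replies are R0→Invest, R1→Hold, R2→Hold, R3→Invest; Novax's induced payoffs 1, -4, 1, 4; outcome (Invest, R3), payoffs (7, 4).
Novax gets 4 moving first and 1 moving second, so Novax prefers to move first.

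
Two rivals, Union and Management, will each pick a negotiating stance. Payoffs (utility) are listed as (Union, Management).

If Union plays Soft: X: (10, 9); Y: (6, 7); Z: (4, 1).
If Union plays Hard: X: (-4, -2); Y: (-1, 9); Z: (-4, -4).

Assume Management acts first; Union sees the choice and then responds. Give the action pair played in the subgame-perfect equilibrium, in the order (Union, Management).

Solve by backward induction (Management leads).
- X: BR = Soft, leader payoff 9.
- Y: BR = Soft, leader payoff 7.
- Z: BR = Soft, leader payoff 1.
Among 9, 7, 1, the best is 9 at X. Subgame-perfect outcome: (Soft, X) with payoffs (10, 9).

(Soft, X)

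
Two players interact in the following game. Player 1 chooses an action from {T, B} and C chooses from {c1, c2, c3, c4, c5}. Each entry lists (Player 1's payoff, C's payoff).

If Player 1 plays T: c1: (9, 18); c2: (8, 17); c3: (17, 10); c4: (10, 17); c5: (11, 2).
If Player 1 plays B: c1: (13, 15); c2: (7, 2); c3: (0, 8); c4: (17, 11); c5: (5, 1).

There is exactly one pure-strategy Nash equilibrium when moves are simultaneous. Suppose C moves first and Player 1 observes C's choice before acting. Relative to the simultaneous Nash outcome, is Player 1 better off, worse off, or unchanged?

worse off

Work backward from Player 1's decision.
- c1: Player 1 compares 9, 13 and picks B; C would get 15.
- c2: Player 1 compares 8, 7 and picks T; C would get 17.
- c3: Player 1 compares 17, 0 and picks T; C would get 10.
- c4: Player 1 compares 10, 17 and picks B; C would get 11.
- c5: Player 1 compares 11, 5 and picks T; C would get 2.
Among 15, 17, 10, 11, 2, the best is 17 at c2. Subgame-perfect outcome: (T, c2) with payoffs (8, 17).
For the simultaneous game, intersect best replies.
Player 1's best replies: c1→B; c2→T; c3→T; c4→B; c5→T.
C's best replies: T→c1; B→c1.
Only (B, c1) has each player best-responding; Nash payoffs (13, 15).
Player 1 earns 8 sequentially versus 13 at the Nash outcome: worse off.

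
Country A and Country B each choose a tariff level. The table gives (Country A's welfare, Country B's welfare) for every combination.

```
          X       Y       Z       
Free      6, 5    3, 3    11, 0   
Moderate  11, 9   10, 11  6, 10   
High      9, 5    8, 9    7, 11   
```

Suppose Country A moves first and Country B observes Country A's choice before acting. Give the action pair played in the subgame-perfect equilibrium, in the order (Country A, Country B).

Work backward from Country B's decision.
- Free: Country B compares 5, 3, 0 and picks X; Country A would get 6.
- Moderate: Country B compares 9, 11, 10 and picks Y; Country A would get 10.
- High: Country B compares 5, 9, 11 and picks Z; Country A would get 7.
Maximizing over 6, 10, 7, Country A chooses Moderate. Subgame-perfect outcome: (Moderate, Y) with payoffs (10, 11).

(Moderate, Y)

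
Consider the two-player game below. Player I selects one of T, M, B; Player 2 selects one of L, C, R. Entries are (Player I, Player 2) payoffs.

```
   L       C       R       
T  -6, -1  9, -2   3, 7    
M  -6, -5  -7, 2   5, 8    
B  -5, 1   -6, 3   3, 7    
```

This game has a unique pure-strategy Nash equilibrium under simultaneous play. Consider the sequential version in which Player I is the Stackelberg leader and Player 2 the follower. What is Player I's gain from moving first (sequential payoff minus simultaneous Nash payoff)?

0

Backward induction with Player I moving first.
- T: BR = R, leader payoff 3.
- M: BR = R, leader payoff 5.
- B: BR = R, leader payoff 3.
Player I's induced payoffs are 3, 5, 3, so Player I commits to M. Subgame-perfect outcome: (M, R) with payoffs (5, 8).
Now find the simultaneous Nash equilibrium.
Player I's best replies: L→B; C→T; R→M.
Player 2's best replies: T→R; M→R; B→R.
The unique mutual best reply is (M, R), giving (5, 8).
Player I's commitment gain: 5 − 5 = 0.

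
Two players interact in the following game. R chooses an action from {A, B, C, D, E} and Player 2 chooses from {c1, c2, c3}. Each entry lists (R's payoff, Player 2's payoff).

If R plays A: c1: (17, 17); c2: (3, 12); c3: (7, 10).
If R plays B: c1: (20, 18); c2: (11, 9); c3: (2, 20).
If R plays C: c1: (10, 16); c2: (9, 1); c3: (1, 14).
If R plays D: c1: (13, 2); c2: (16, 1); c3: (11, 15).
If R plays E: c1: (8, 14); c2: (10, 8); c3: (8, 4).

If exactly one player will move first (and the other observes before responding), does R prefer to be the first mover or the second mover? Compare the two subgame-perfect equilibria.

If R leads: Player 2's best replies are A→c1, B→c3, C→c1, D→c3, E→c1; R's induced payoffs 17, 2, 10, 11, 8; outcome (A, c1), payoffs (17, 17).
If Player 2 leads: R's best replies are c1→B, c2→D, c3→D; Player 2's induced payoffs 18, 1, 15; outcome (B, c1), payoffs (20, 18).
R gets 17 moving first and 20 moving second, so R prefers to move second.

second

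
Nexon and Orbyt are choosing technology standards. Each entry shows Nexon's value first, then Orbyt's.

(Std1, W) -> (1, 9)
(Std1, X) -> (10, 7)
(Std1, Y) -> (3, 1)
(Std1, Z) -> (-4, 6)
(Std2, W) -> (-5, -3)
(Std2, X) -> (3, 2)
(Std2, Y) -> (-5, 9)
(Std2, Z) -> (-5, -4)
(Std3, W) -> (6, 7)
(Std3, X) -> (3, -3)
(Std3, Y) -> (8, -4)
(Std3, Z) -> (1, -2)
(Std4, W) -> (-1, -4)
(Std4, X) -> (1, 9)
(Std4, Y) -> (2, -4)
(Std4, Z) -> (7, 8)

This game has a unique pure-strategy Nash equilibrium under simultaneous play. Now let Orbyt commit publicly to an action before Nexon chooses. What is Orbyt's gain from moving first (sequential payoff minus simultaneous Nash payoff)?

1

Solve by backward induction (Orbyt leads).
- W: Nexon compares 1, -5, 6, -1 and picks Std3; Orbyt would get 7.
- X: Nexon compares 10, 3, 3, 1 and picks Std1; Orbyt would get 7.
- Y: Nexon compares 3, -5, 8, 2 and picks Std3; Orbyt would get -4.
- Z: Nexon compares -4, -5, 1, 7 and picks Std4; Orbyt would get 8.
Among 7, 7, -4, 8, the best is 8 at Z. Subgame-perfect outcome: (Std4, Z) with payoffs (7, 8).
For the simultaneous game, intersect best replies.
Nexon's best replies: W→Std3; X→Std1; Y→Std3; Z→Std4.
Orbyt's best replies: Std1→W; Std2→Y; Std3→W; Std4→X.
Only (Std3, W) has each player best-responding; Nash payoffs (6, 7).
Orbyt's commitment gain: 8 − 7 = 1.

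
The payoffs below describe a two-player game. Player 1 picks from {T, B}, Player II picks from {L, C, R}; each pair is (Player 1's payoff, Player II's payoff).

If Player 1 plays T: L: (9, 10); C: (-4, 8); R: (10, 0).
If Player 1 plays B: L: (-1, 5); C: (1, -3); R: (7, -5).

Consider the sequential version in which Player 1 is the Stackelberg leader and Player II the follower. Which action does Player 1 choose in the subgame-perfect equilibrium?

T

Solve by backward induction (Player 1 leads).
- T: Player II compares 10, 8, 0 and picks L; Player 1 would get 9.
- B: Player II compares 5, -3, -5 and picks L; Player 1 would get -1.
Among 9, -1, the best is 9 at T. Subgame-perfect outcome: (T, L) with payoffs (9, 10).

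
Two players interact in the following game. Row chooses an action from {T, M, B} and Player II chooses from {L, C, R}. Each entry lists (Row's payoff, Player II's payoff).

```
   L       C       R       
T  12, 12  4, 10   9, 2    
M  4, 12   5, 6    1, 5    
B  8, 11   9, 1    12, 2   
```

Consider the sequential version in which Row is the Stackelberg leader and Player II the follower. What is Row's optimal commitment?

T

Solve by backward induction (Row leads).
- T: BR = L, leader payoff 12.
- M: BR = L, leader payoff 4.
- B: BR = L, leader payoff 8.
Maximizing over 12, 4, 8, Row chooses T. Subgame-perfect outcome: (T, L) with payoffs (12, 12).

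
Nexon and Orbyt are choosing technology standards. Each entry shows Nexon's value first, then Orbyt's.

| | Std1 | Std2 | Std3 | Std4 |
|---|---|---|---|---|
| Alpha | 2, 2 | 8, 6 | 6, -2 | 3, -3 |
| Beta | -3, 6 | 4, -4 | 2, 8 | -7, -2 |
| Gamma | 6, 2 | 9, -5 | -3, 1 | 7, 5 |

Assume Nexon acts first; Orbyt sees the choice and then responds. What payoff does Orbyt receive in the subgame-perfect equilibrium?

Backward induction with Nexon moving first.
- Alpha → Orbyt plays Std2 (best of 2, 6, -2, -3); Nexon gets 8.
- Beta → Orbyt plays Std3 (best of 6, -4, 8, -2); Nexon gets 2.
- Gamma → Orbyt plays Std4 (best of 2, -5, 1, 5); Nexon gets 7.
Maximizing over 8, 2, 7, Nexon chooses Alpha. Subgame-perfect outcome: (Alpha, Std2) with payoffs (8, 6).

6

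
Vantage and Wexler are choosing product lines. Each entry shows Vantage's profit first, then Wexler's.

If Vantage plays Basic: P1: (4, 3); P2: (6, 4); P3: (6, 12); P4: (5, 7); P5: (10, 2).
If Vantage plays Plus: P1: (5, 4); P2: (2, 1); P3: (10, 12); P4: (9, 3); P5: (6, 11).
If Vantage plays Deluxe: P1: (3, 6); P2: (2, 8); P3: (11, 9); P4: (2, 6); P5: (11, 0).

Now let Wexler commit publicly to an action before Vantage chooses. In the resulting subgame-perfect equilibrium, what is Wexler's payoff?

Vantage best-responds to each possible Wexler move:
- P1 → Vantage plays Plus (best of 4, 5, 3); Wexler gets 4.
- P2 → Vantage plays Basic (best of 6, 2, 2); Wexler gets 4.
- P3 → Vantage plays Deluxe (best of 6, 10, 11); Wexler gets 9.
- P4 → Vantage plays Plus (best of 5, 9, 2); Wexler gets 3.
- P5 → Vantage plays Deluxe (best of 10, 6, 11); Wexler gets 0.
Wexler's induced payoffs are 4, 4, 9, 3, 0, so Wexler commits to P3. Subgame-perfect outcome: (Deluxe, P3) with payoffs (11, 9).

9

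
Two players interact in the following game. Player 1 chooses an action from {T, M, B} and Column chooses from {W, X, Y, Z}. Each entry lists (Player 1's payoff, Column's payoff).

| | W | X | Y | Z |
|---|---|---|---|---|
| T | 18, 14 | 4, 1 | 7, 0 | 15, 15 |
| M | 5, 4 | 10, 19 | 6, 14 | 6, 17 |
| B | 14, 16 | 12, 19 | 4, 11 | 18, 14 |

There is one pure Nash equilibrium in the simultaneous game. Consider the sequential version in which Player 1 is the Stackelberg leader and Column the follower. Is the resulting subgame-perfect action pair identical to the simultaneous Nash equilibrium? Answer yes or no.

no

Backward induction with Player 1 moving first.
- T → Column plays Z (best of 14, 1, 0, 15); Player 1 gets 15.
- M → Column plays X (best of 4, 19, 14, 17); Player 1 gets 10.
- B → Column plays X (best of 16, 19, 11, 14); Player 1 gets 12.
Among 15, 10, 12, the best is 15 at T. Subgame-perfect outcome: (T, Z) with payoffs (15, 15).
For the simultaneous game, intersect best replies.
Player 1's best replies: W→T; X→B; Y→T; Z→B.
Column's best replies: T→Z; M→X; B→X.
Only (B, X) has each player best-responding; Nash payoffs (12, 19).
Sequential outcome (T, Z) differs from the Nash profile (B, X).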